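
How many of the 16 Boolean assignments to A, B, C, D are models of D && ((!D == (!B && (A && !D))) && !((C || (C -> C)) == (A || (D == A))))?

Initial set: {(D && ((!D == (!B && (A && !D))) && !((C || (C -> C)) == (A || (D == A)))))}.
(D && ((!D == (!B && (A && !D))) && !((C || (C -> C)) == (A || (D == A))))): α-rule — add D, ((!D == (!B && (A && !D))) && !((C || (C -> C)) == (A || (D == A)))).
((!D == (!B && (A && !D))) && !((C || (C -> C)) == (A || (D == A)))): α-rule — add (!D == (!B && (A && !D))), !((C || (C -> C)) == (A || (D == A))).
(!D == (!B && (A && !D))): β-rule — branch into !D, (!B && (A && !D))  //  !!D, !(!B && (A && !D)).
  branch 1 (add !D, (!B && (A && !D))):
    × closes — contains both D and !D.
  branch 2 (add !!D, !(!B && (A && !D))):
    !((C || (C -> C)) == (A || (D == A))): β-rule — branch into (C || (C -> C)), !(A || (D == A))  //  !(C || (C -> C)), (A || (D == A)).
      branch 2.1 (add (C || (C -> C)), !(A || (D == A))):
        !(A || (D == A)): α-rule — add !A, !(D == A).
        !(!B && (A && !D)): β-rule — branch into !!B  //  !(A && !D).
          branch 2.1.1 (add !!B):
            (C || (C -> C)): β-rule — branch into C  //  (C -> C).
              branch 2.1.1.1 (add C):
                !(D == A): β-rule — branch into D, !A  //  !D, A.
                  branch 2.1.1.1.1 (add D, !A):
                    ○ open, literals {A=0, B=1, C=1, D=1}.
                  branch 2.1.1.1.2 (add !D, A):
                    × closes — contains both D and !D.
              branch 2.1.1.2 (add (C -> C)):
                !(D == A): β-rule — branch into D, !A  //  !D, A.
                  branch 2.1.1.2.1 (add D, !A):
                    (C -> C): β-rule — branch into !C  //  C.
                      branch 2.1.1.2.1.1 (add !C):
                        ○ open, literals {A=0, B=1, C=0, D=1}.
                      branch 2.1.1.2.1.2 (add C):
                        ○ open, literals {A=0, B=1, C=1, D=1}.
                  branch 2.1.1.2.2 (add !D, A):
                    × closes — contains both D and !D.
          branch 2.1.2 (add !(A && !D)):
            (C || (C -> C)): β-rule — branch into C  //  (C -> C).
              branch 2.1.2.1 (add C):
                !(D == A): β-rule — branch into D, !A  //  !D, A.
                  branch 2.1.2.1.1 (add D, !A):
                    !(A && !D): β-rule — branch into !A  //  !!D.
                      branch 2.1.2.1.1.1 (add !A):
                        ○ open, literals {A=0, C=1, D=1}.
                      branch 2.1.2.1.1.2 (add !!D):
                        ○ open, literals {A=0, C=1, D=1}.
                  branch 2.1.2.1.2 (add !D, A):
                    × closes — contains both D and !D.
              branch 2.1.2.2 (add (C -> C)):
                !(D == A): β-rule — branch into D, !A  //  !D, A.
                  branch 2.1.2.2.1 (add D, !A):
                    !(A && !D): β-rule — branch into !A  //  !!D.
                      branch 2.1.2.2.1.1 (add !A):
                        (C -> C): β-rule — branch into !C  //  C.
                          branch 2.1.2.2.1.1.1 (add !C):
                            ○ open, literals {A=0, C=0, D=1}.
                          branch 2.1.2.2.1.1.2 (add C):
                            ○ open, literals {A=0, C=1, D=1}.
                      branch 2.1.2.2.1.2 (add !!D):
                        (C -> C): β-rule — branch into !C  //  C.
                          branch 2.1.2.2.1.2.1 (add !C):
                            ○ open, literals {A=0, C=0, D=1}.
                          branch 2.1.2.2.1.2.2 (add C):
                            ○ open, literals {A=0, C=1, D=1}.
                  branch 2.1.2.2.2 (add !D, A):
                    × closes — contains both D and !D.
      branch 2.2 (add !(C || (C -> C)), (A || (D == A))):
        !(C || (C -> C)): α-rule — add !C, !(C -> C).
        !(C -> C): α-rule — add C, !C.
        × closes — contains both C and !C.
6 branches closed, 9 open.
Each open branch fixes some atoms; the unmentioned ones are free. Counting distinct full assignments: branch {A=0, B=1, C=1, D=1} (none free) contributes 1 new; branch {A=0, B=1, C=0, D=1} (none free) contributes 1 new; branch {A=0, B=1, C=1, D=1} (none free) contributes 0 new; branch {A=0, C=1, D=1} (B) contributes 1 new; branch {A=0, C=1, D=1} (B) contributes 0 new; branch {A=0, C=0, D=1} (B) contributes 1 new; branch {A=0, C=1, D=1} (B) contributes 0 new; branch {A=0, C=0, D=1} (B) contributes 0 new; branch {A=0, C=1, D=1} (B) contributes 0 new. Total: 4.

4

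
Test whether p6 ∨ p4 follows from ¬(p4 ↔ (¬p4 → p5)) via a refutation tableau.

Initial set: {¬(p4 ↔ (¬p4 → p5)); ¬(p6 ∨ p4)}.
¬(p6 ∨ p4): α-rule — add ¬p6, ¬p4.
¬(p4 ↔ (¬p4 → p5)): β-rule — branch into p4, ¬(¬p4 → p5)  //  ¬p4, (¬p4 → p5).
  branch 1 (add p4, ¬(¬p4 → p5)):
    × closes — contains both p4 and ¬p4.
  branch 2 (add ¬p4, (¬p4 → p5)):
    (¬p4 → p5): β-rule — branch into ¬¬p4  //  p5.
      branch 2.1 (add ¬¬p4):
        × closes — contains both p4 and ¬p4.
      branch 2.2 (add p5):
        ○ open, literals {p4=0, p5=1, p6=0}.
2 branches closed, 1 open.
An open branch gives a countermodel: p4=0, p5=1, p6=0 (unmentioned atoms arbitrary); the premises hold there but the conclusion fails.

No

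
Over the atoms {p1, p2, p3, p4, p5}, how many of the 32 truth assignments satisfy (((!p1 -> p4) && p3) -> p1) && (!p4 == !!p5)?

14

Initial set: {T ((((!p1 -> p4) && p3) -> p1) && (!p4 == !!p5))}.
T ((((!p1 -> p4) && p3) -> p1) && (!p4 == !!p5)): α-rule — add T (((!p1 -> p4) && p3) -> p1), T (!p4 == !!p5).
T (((!p1 -> p4) && p3) -> p1): β-rule — branch into F ((!p1 -> p4) && p3)  //  T p1.
  branch 1 (add F ((!p1 -> p4) && p3)):
    T (!p4 == !!p5): β-rule — branch into T !p4, T !!p5  //  F !p4, F !!p5.
      branch 1.1 (add T !p4, T !!p5):
        T !!p5: drop double negation, giving T p5.
        F ((!p1 -> p4) && p3): β-rule — branch into F (!p1 -> p4)  //  F p3.
          branch 1.1.1 (add F (!p1 -> p4)):
            F (!p1 -> p4): α-rule — add T !p1, F p4.
            ○ open, literals {p1=0, p4=0, p5=1}.
          branch 1.1.2 (add F p3):
            ○ open, literals {p3=0, p4=0, p5=1}.
      branch 1.2 (add F !p4, F !!p5):
        F !!p5: drop double negation, giving F p5.
        F ((!p1 -> p4) && p3): β-rule — branch into F (!p1 -> p4)  //  F p3.
          branch 1.2.1 (add F (!p1 -> p4)):
            F (!p1 -> p4): α-rule — add T !p1, F p4.
            × closes — contains both p4 and !p4.
          branch 1.2.2 (add F p3):
            ○ open, literals {p3=0, p4=1, p5=0}.
  branch 2 (add T p1):
    T (!p4 == !!p5): β-rule — branch into T !p4, T !!p5  //  F !p4, F !!p5.
      branch 2.1 (add T !p4, T !!p5):
        T !!p5: drop double negation, giving T p5.
        ○ open, literals {p1=1, p4=0, p5=1}.
      branch 2.2 (add F !p4, F !!p5):
        F !!p5: drop double negation, giving F p5.
        ○ open, literals {p1=1, p4=1, p5=0}.
1 branch closed, 5 open.
Each open branch fixes some atoms; the unmentioned ones are free. Counting distinct full assignments: branch {p1=0, p4=0, p5=1} (p2, p3) contributes 4 new; branch {p3=0, p4=0, p5=1} (p1, p2) contributes 2 new; branch {p3=0, p4=1, p5=0} (p1, p2) contributes 4 new; branch {p1=1, p4=0, p5=1} (p2, p3) contributes 2 new; branch {p1=1, p4=1, p5=0} (p2, p3) contributes 2 new. Total: 14.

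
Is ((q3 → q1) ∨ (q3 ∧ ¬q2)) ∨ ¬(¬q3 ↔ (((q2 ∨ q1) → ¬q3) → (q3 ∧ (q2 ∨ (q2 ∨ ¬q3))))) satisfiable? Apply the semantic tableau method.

Initial set: {(((q3 → q1) ∨ (q3 ∧ ¬q2)) ∨ ¬(¬q3 ↔ (((q2 ∨ q1) → ¬q3) → (q3 ∧ (q2 ∨ (q2 ∨ ¬q3))))))}.
(((q3 → q1) ∨ (q3 ∧ ¬q2)) ∨ ¬(¬q3 ↔ (((q2 ∨ q1) → ¬q3) → (q3 ∧ (q2 ∨ (q2 ∨ ¬q3)))))): β-rule — branch into ((q3 → q1) ∨ (q3 ∧ ¬q2))  //  ¬(¬q3 ↔ (((q2 ∨ q1) → ¬q3) → (q3 ∧ (q2 ∨ (q2 ∨ ¬q3))))).
  branch 1 (add ((q3 → q1) ∨ (q3 ∧ ¬q2))):
    ((q3 → q1) ∨ (q3 ∧ ¬q2)): β-rule — branch into (q3 → q1)  //  (q3 ∧ ¬q2).
      branch 1.1 (add (q3 → q1)):
        (q3 → q1): β-rule — branch into ¬q3  //  q1.
          branch 1.1.1 (add ¬q3):
            ○ open, literals {q3=F}.
          branch 1.1.2 (add q1):
            ○ open, literals {q1=T}.
      branch 1.2 (add (q3 ∧ ¬q2)):
        (q3 ∧ ¬q2): α-rule — add q3, ¬q2.
        ○ open, literals {q2=F, q3=T}.
  branch 2 (add ¬(¬q3 ↔ (((q2 ∨ q1) → ¬q3) → (q3 ∧ (q2 ∨ (q2 ∨ ¬q3)))))):
    ¬(¬q3 ↔ (((q2 ∨ q1) → ¬q3) → (q3 ∧ (q2 ∨ (q2 ∨ ¬q3))))): β-rule — branch into ¬q3, ¬(((q2 ∨ q1) → ¬q3) → (q3 ∧ (q2 ∨ (q2 ∨ ¬q3))))  //  ¬¬q3, (((q2 ∨ q1) → ¬q3) → (q3 ∧ (q2 ∨ (q2 ∨ ¬q3)))).
      branch 2.1 (add ¬q3, ¬(((q2 ∨ q1) → ¬q3) → (q3 ∧ (q2 ∨ (q2 ∨ ¬q3))))):
        ¬(((q2 ∨ q1) → ¬q3) → (q3 ∧ (q2 ∨ (q2 ∨ ¬q3)))): α-rule — add ((q2 ∨ q1) → ¬q3), ¬(q3 ∧ (q2 ∨ (q2 ∨ ¬q3))).
        ((q2 ∨ q1) → ¬q3): β-rule — branch into ¬(q2 ∨ q1)  //  ¬q3.
          branch 2.1.1 (add ¬(q2 ∨ q1)):
            ¬(q2 ∨ q1): α-rule — add ¬q2, ¬q1.
            ¬(q3 ∧ (q2 ∨ (q2 ∨ ¬q3))): β-rule — branch into ¬q3  //  ¬(q2 ∨ (q2 ∨ ¬q3)).
              branch 2.1.1.1 (add ¬q3):
                ○ open, literals {q1=F, q2=F, q3=F}.
              branch 2.1.1.2 (add ¬(q2 ∨ (q2 ∨ ¬q3))):
                ¬(q2 ∨ (q2 ∨ ¬q3)): α-rule — add ¬q2, ¬(q2 ∨ ¬q3).
                ¬(q2 ∨ ¬q3): α-rule — add ¬q2, ¬¬q3.
                × closes — contains both q3 and ¬q3.
          branch 2.1.2 (add ¬q3):
            ¬(q3 ∧ (q2 ∨ (q2 ∨ ¬q3))): β-rule — branch into ¬q3  //  ¬(q2 ∨ (q2 ∨ ¬q3)).
              branch 2.1.2.1 (add ¬q3):
                ○ open, literals {q3=F}.
              branch 2.1.2.2 (add ¬(q2 ∨ (q2 ∨ ¬q3))):
                ¬(q2 ∨ (q2 ∨ ¬q3)): α-rule — add ¬q2, ¬(q2 ∨ ¬q3).
                ¬(q2 ∨ ¬q3): α-rule — add ¬q2, ¬¬q3.
                × closes — contains both q3 and ¬q3.
      branch 2.2 (add ¬¬q3, (((q2 ∨ q1) → ¬q3) → (q3 ∧ (q2 ∨ (q2 ∨ ¬q3))))):
        (((q2 ∨ q1) → ¬q3) → (q3 ∧ (q2 ∨ (q2 ∨ ¬q3)))): β-rule — branch into ¬((q2 ∨ q1) → ¬q3)  //  (q3 ∧ (q2 ∨ (q2 ∨ ¬q3))).
          branch 2.2.1 (add ¬((q2 ∨ q1) → ¬q3)):
            ¬((q2 ∨ q1) → ¬q3): α-rule — add (q2 ∨ q1), ¬¬q3.
            (q2 ∨ q1): β-rule — branch into q2  //  q1.
              branch 2.2.1.1 (add q2):
                ○ open, literals {q2=T, q3=T}.
              branch 2.2.1.2 (add q1):
                ○ open, literals {q1=T, q3=T}.
          branch 2.2.2 (add (q3 ∧ (q2 ∨ (q2 ∨ ¬q3)))):
            (q3 ∧ (q2 ∨ (q2 ∨ ¬q3))): α-rule — add q3, (q2 ∨ (q2 ∨ ¬q3)).
            (q2 ∨ (q2 ∨ ¬q3)): β-rule — branch into q2  //  (q2 ∨ ¬q3).
              branch 2.2.2.1 (add q2):
                ○ open, literals {q2=T, q3=T}.
              branch 2.2.2.2 (add (q2 ∨ ¬q3)):
                (q2 ∨ ¬q3): β-rule — branch into q2  //  ¬q3.
                  branch 2.2.2.2.1 (add q2):
                    ○ open, literals {q2=T, q3=T}.
                  branch 2.2.2.2.2 (add ¬q3):
                    × closes — contains both q3 and ¬q3.
3 branches closed, 9 open.
An open branch gives a satisfying assignment: q3=F.

Satisfiable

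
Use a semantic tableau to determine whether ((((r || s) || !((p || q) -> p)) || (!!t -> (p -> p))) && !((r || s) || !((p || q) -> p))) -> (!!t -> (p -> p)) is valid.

Valid

Assume the negation and expand:
Initial set: {!(((((r || s) || !((p || q) -> p)) || (!!t -> (p -> p))) && !((r || s) || !((p || q) -> p))) -> (!!t -> (p -> p)))}.
!(((((r || s) || !((p || q) -> p)) || (!!t -> (p -> p))) && !((r || s) || !((p || q) -> p))) -> (!!t -> (p -> p))): α-rule — add ((((r || s) || !((p || q) -> p)) || (!!t -> (p -> p))) && !((r || s) || !((p || q) -> p))), !(!!t -> (p -> p)).
((((r || s) || !((p || q) -> p)) || (!!t -> (p -> p))) && !((r || s) || !((p || q) -> p))): α-rule — add (((r || s) || !((p || q) -> p)) || (!!t -> (p -> p))), !((r || s) || !((p || q) -> p)).
!(!!t -> (p -> p)): α-rule — add !!t, !(p -> p).
!((r || s) || !((p || q) -> p)): α-rule — add !(r || s), !!((p || q) -> p).
!!t: drop double negation, giving t.
!(p -> p): α-rule — add p, !p.
× closes — contains both p and !p.
All 1 branch closes.
Every branch closed, so the negation is unsatisfiable and the formula is valid.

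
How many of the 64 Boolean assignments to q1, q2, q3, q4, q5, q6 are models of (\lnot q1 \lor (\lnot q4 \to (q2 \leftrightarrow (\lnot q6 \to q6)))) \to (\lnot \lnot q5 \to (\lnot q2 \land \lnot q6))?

Initial set: {((\lnot q1 \lor (\lnot q4 \to (q2 \leftrightarrow (\lnot q6 \to q6)))) \to (\lnot \lnot q5 \to (\lnot q2 \land \lnot q6)))}.
((\lnot q1 \lor (\lnot q4 \to (q2 \leftrightarrow (\lnot q6 \to q6)))) \to (\lnot \lnot q5 \to (\lnot q2 \land \lnot q6))): β-rule — branch into \lnot (\lnot q1 \lor (\lnot q4 \to (q2 \leftrightarrow (\lnot q6 \to q6))))  //  (\lnot \lnot q5 \to (\lnot q2 \land \lnot q6)).
  branch 1 (add \lnot (\lnot q1 \lor (\lnot q4 \to (q2 \leftrightarrow (\lnot q6 \to q6))))):
    \lnot (\lnot q1 \lor (\lnot q4 \to (q2 \leftrightarrow (\lnot q6 \to q6)))): α-rule — add \lnot \lnot q1, \lnot (\lnot q4 \to (q2 \leftrightarrow (\lnot q6 \to q6))).
    \lnot (\lnot q4 \to (q2 \leftrightarrow (\lnot q6 \to q6))): α-rule — add \lnot q4, \lnot (q2 \leftrightarrow (\lnot q6 \to q6)).
    \lnot (q2 \leftrightarrow (\lnot q6 \to q6)): β-rule — branch into q2, \lnot (\lnot q6 \to q6)  //  \lnot q2, (\lnot q6 \to q6).
      branch 1.1 (add q2, \lnot (\lnot q6 \to q6)):
        \lnot (\lnot q6 \to q6): α-rule — add \lnot q6, \lnot q6.
        ○ open, literals {q1=T, q2=T, q4=F, q6=F}.
      branch 1.2 (add \lnot q2, (\lnot q6 \to q6)):
        (\lnot q6 \to q6): β-rule — branch into \lnot \lnot q6  //  q6.
          branch 1.2.1 (add \lnot \lnot q6):
            ○ open, literals {q1=T, q2=F, q4=F, q6=T}.
          branch 1.2.2 (add q6):
            ○ open, literals {q1=T, q2=F, q4=F, q6=T}.
  branch 2 (add (\lnot \lnot q5 \to (\lnot q2 \land \lnot q6))):
    (\lnot \lnot q5 \to (\lnot q2 \land \lnot q6)): β-rule — branch into \lnot \lnot \lnot q5  //  (\lnot q2 \land \lnot q6).
      branch 2.1 (add \lnot \lnot \lnot q5):
        \lnot \lnot \lnot q5: drop double negation, giving \lnot q5.
        ○ open, literals {q5=F}.
      branch 2.2 (add (\lnot q2 \land \lnot q6)):
        (\lnot q2 \land \lnot q6): α-rule — add \lnot q2, \lnot q6.
        ○ open, literals {q2=F, q6=F}.
0 branches closed, 5 open.
Each open branch fixes some atoms; the unmentioned ones are free. Counting distinct full assignments: branch {q1=T, q2=T, q4=F, q6=F} (q3, q5) contributes 4 new; branch {q1=T, q2=F, q4=F, q6=T} (q3, q5) contributes 4 new; branch {q1=T, q2=F, q4=F, q6=T} (q3, q5) contributes 0 new; branch {q5=F} (q1, q2, q3, q4, q6) contributes 28 new; branch {q2=F, q6=F} (q1, q3, q4, q5) contributes 8 new. Total: 44.

44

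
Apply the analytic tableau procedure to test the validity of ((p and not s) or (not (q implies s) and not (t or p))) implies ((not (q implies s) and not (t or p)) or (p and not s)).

Assume the negation and expand:
Initial set: {not (((p and not s) or (not (q implies s) and not (t or p))) implies ((not (q implies s) and not (t or p)) or (p and not s)))}.
not (((p and not s) or (not (q implies s) and not (t or p))) implies ((not (q implies s) and not (t or p)) or (p and not s))): α-rule — add ((p and not s) or (not (q implies s) and not (t or p))), not ((not (q implies s) and not (t or p)) or (p and not s)).
not ((not (q implies s) and not (t or p)) or (p and not s)): α-rule — add not (not (q implies s) and not (t or p)), not (p and not s).
((p and not s) or (not (q implies s) and not (t or p))): β-rule — branch into (p and not s)  //  (not (q implies s) and not (t or p)).
  branch 1 (add (p and not s)):
    (p and not s): α-rule — add p, not s.
    not (not (q implies s) and not (t or p)): β-rule — branch into not not (q implies s)  //  not not (t or p).
      branch 1.1 (add not not (q implies s)):
        not (p and not s): β-rule — branch into not p  //  not not s.
          branch 1.1.1 (add not p):
            × closes — contains both p and not p.
          branch 1.1.2 (add not not s):
            × closes — contains both s and not s.
      branch 1.2 (add not not (t or p)):
        not (p and not s): β-rule — branch into not p  //  not not s.
          branch 1.2.1 (add not p):
            × closes — contains both p and not p.
          branch 1.2.2 (add not not s):
            × closes — contains both s and not s.
  branch 2 (add (not (q implies s) and not (t or p))):
    (not (q implies s) and not (t or p)): α-rule — add not (q implies s), not (t or p).
    not (q implies s): α-rule — add q, not s.
    not (t or p): α-rule — add not t, not p.
    not (not (q implies s) and not (t or p)): β-rule — branch into not not (q implies s)  //  not not (t or p).
      branch 2.1 (add not not (q implies s)):
        not (p and not s): β-rule — branch into not p  //  not not s.
          branch 2.1.1 (add not p):
            not not (q implies s): β-rule — branch into not q  //  s.
              branch 2.1.1.1 (add not q):
                × closes — contains both q and not q.
              branch 2.1.1.2 (add s):
                × closes — contains both s and not s.
          branch 2.1.2 (add not not s):
            × closes — contains both s and not s.
      branch 2.2 (add not not (t or p)):
        not (p and not s): β-rule — branch into not p  //  not not s.
          branch 2.2.1 (add not p):
            not not (t or p): β-rule — branch into t  //  p.
              branch 2.2.1.1 (add t):
                × closes — contains both t and not t.
              branch 2.2.1.2 (add p):
                × closes — contains both p and not p.
          branch 2.2.2 (add not not s):
            × closes — contains both s and not s.
All 10 branches close.
Every branch closed, so the negation is unsatisfiable and the formula is valid.

Valid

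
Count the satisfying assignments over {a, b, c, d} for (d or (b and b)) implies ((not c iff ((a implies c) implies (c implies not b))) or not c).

Initial set: {T ((d or (b and b)) implies ((not c iff ((a implies c) implies (c implies not b))) or not c))}.
T ((d or (b and b)) implies ((not c iff ((a implies c) implies (c implies not b))) or not c)): β-rule — branch into F (d or (b and b))  //  T ((not c iff ((a implies c) implies (c implies not b))) or not c).
  branch 1 (add F (d or (b and b))):
    F (d or (b and b)): α-rule — add F d, F (b and b).
    F (b and b): β-rule — branch into F b  //  F b.
      branch 1.1 (add F b):
        ○ open, literals {b=false, d=false}.
      branch 1.2 (add F b):
        ○ open, literals {b=false, d=false}.
  branch 2 (add T ((not c iff ((a implies c) implies (c implies not b))) or not c)):
    T ((not c iff ((a implies c) implies (c implies not b))) or not c): β-rule — branch into T (not c iff ((a implies c) implies (c implies not b)))  //  T not c.
      branch 2.1 (add T (not c iff ((a implies c) implies (c implies not b)))):
        T (not c iff ((a implies c) implies (c implies not b))): β-rule — branch into T not c, T ((a implies c) implies (c implies not b))  //  F not c, F ((a implies c) implies (c implies not b)).
          branch 2.1.1 (add T not c, T ((a implies c) implies (c implies not b))):
            T ((a implies c) implies (c implies not b)): β-rule — branch into F (a implies c)  //  T (c implies not b).
              branch 2.1.1.1 (add F (a implies c)):
                F (a implies c): α-rule — add T a, F c.
                ○ open, literals {a=true, c=false}.
              branch 2.1.1.2 (add T (c implies not b)):
                T (c implies not b): β-rule — branch into F c  //  T not b.
                  branch 2.1.1.2.1 (add F c):
                    ○ open, literals {c=false}.
                  branch 2.1.1.2.2 (add T not b):
                    ○ open, literals {b=false, c=false}.
          branch 2.1.2 (add F not c, F ((a implies c) implies (c implies not b))):
            F ((a implies c) implies (c implies not b)): α-rule — add T (a implies c), F (c implies not b).
            F (c implies not b): α-rule — add T c, F not b.
            T (a implies c): β-rule — branch into F a  //  T c.
              branch 2.1.2.1 (add F a):
                ○ open, literals {a=false, b=true, c=true}.
              branch 2.1.2.2 (add T c):
                ○ open, literals {b=true, c=true}.
      branch 2.2 (add T not c):
        ○ open, literals {c=false}.
0 branches closed, 8 open.
Each open branch fixes some atoms; the unmentioned ones are free. Counting distinct full assignments: branch {b=false, d=false} (a, c) contributes 4 new; branch {b=false, d=false} (a, c) contributes 0 new; branch {a=true, c=false} (b, d) contributes 3 new; branch {c=false} (a, b, d) contributes 3 new; branch {b=false, c=false} (a, d) contributes 0 new; branch {a=false, b=true, c=true} (d) contributes 2 new; branch {b=true, c=true} (a, d) contributes 2 new; branch {c=false} (a, b, d) contributes 0 new. Total: 14.

14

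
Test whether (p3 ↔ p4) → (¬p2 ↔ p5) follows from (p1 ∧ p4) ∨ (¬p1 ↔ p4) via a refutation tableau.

No

Initial set: {((p1 ∧ p4) ∨ (¬p1 ↔ p4)); ¬((p3 ↔ p4) → (¬p2 ↔ p5))}.
¬((p3 ↔ p4) → (¬p2 ↔ p5)): α-rule — add (p3 ↔ p4), ¬(¬p2 ↔ p5).
((p1 ∧ p4) ∨ (¬p1 ↔ p4)): β-rule — branch into (p1 ∧ p4)  //  (¬p1 ↔ p4).
  branch 1 (add (p1 ∧ p4)):
    (p1 ∧ p4): α-rule — add p1, p4.
    (p3 ↔ p4): β-rule — branch into p3, p4  //  ¬p3, ¬p4.
      branch 1.1 (add p3, p4):
        ¬(¬p2 ↔ p5): β-rule — branch into ¬p2, ¬p5  //  ¬¬p2, p5.
          branch 1.1.1 (add ¬p2, ¬p5):
            ○ open, literals {p1=1, p2=0, p3=1, p4=1, p5=0}.
          branch 1.1.2 (add ¬¬p2, p5):
            ○ open, literals {p1=1, p2=1, p3=1, p4=1, p5=1}.
      branch 1.2 (add ¬p3, ¬p4):
        × closes — contains both p4 and ¬p4.
  branch 2 (add (¬p1 ↔ p4)):
    (p3 ↔ p4): β-rule — branch into p3, p4  //  ¬p3, ¬p4.
      branch 2.1 (add p3, p4):
        ¬(¬p2 ↔ p5): β-rule — branch into ¬p2, ¬p5  //  ¬¬p2, p5.
          branch 2.1.1 (add ¬p2, ¬p5):
            (¬p1 ↔ p4): β-rule — branch into ¬p1, p4  //  ¬¬p1, ¬p4.
              branch 2.1.1.1 (add ¬p1, p4):
                ○ open, literals {p1=0, p2=0, p3=1, p4=1, p5=0}.
              branch 2.1.1.2 (add ¬¬p1, ¬p4):
                × closes — contains both p4 and ¬p4.
          branch 2.1.2 (add ¬¬p2, p5):
            (¬p1 ↔ p4): β-rule — branch into ¬p1, p4  //  ¬¬p1, ¬p4.
              branch 2.1.2.1 (add ¬p1, p4):
                ○ open, literals {p1=0, p2=1, p3=1, p4=1, p5=1}.
              branch 2.1.2.2 (add ¬¬p1, ¬p4):
                × closes — contains both p4 and ¬p4.
      branch 2.2 (add ¬p3, ¬p4):
        ¬(¬p2 ↔ p5): β-rule — branch into ¬p2, ¬p5  //  ¬¬p2, p5.
          branch 2.2.1 (add ¬p2, ¬p5):
            (¬p1 ↔ p4): β-rule — branch into ¬p1, p4  //  ¬¬p1, ¬p4.
              branch 2.2.1.1 (add ¬p1, p4):
                × closes — contains both p4 and ¬p4.
              branch 2.2.1.2 (add ¬¬p1, ¬p4):
                ○ open, literals {p1=1, p2=0, p3=0, p4=0, p5=0}.
          branch 2.2.2 (add ¬¬p2, p5):
            (¬p1 ↔ p4): β-rule — branch into ¬p1, p4  //  ¬¬p1, ¬p4.
              branch 2.2.2.1 (add ¬p1, p4):
                × closes — contains both p4 and ¬p4.
              branch 2.2.2.2 (add ¬¬p1, ¬p4):
                ○ open, literals {p1=1, p2=1, p3=0, p4=0, p5=1}.
5 branches closed, 6 open.
An open branch gives a countermodel: p1=1, p2=0, p3=1, p4=1, p5=0 (unmentioned atoms arbitrary); the premises hold there but the conclusion fails.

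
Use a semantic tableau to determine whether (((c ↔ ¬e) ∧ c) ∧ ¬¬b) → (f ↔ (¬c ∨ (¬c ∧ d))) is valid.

Not valid

Assume the negation and expand:
Initial set: {¬((((c ↔ ¬e) ∧ c) ∧ ¬¬b) → (f ↔ (¬c ∨ (¬c ∧ d))))}.
¬((((c ↔ ¬e) ∧ c) ∧ ¬¬b) → (f ↔ (¬c ∨ (¬c ∧ d)))): α-rule — add (((c ↔ ¬e) ∧ c) ∧ ¬¬b), ¬(f ↔ (¬c ∨ (¬c ∧ d))).
(((c ↔ ¬e) ∧ c) ∧ ¬¬b): α-rule — add ((c ↔ ¬e) ∧ c), ¬¬b.
((c ↔ ¬e) ∧ c): α-rule — add (c ↔ ¬e), c.
¬¬b: drop double negation, giving b.
¬(f ↔ (¬c ∨ (¬c ∧ d))): β-rule — branch into f, ¬(¬c ∨ (¬c ∧ d))  //  ¬f, (¬c ∨ (¬c ∧ d)).
  branch 1 (add f, ¬(¬c ∨ (¬c ∧ d))):
    ¬(¬c ∨ (¬c ∧ d)): α-rule — add ¬¬c, ¬(¬c ∧ d).
    (c ↔ ¬e): β-rule — branch into c, ¬e  //  ¬c, ¬¬e.
      branch 1.1 (add c, ¬e):
        ¬(¬c ∧ d): β-rule — branch into ¬¬c  //  ¬d.
          branch 1.1.1 (add ¬¬c):
            ○ open, literals {b=T, c=T, e=F, f=T}.
          branch 1.1.2 (add ¬d):
            ○ open, literals {b=T, c=T, d=F, e=F, f=T}.
      branch 1.2 (add ¬c, ¬¬e):
        × closes — contains both c and ¬c.
  branch 2 (add ¬f, (¬c ∨ (¬c ∧ d))):
    (c ↔ ¬e): β-rule — branch into c, ¬e  //  ¬c, ¬¬e.
      branch 2.1 (add c, ¬e):
        (¬c ∨ (¬c ∧ d)): β-rule — branch into ¬c  //  (¬c ∧ d).
          branch 2.1.1 (add ¬c):
            × closes — contains both c and ¬c.
          branch 2.1.2 (add (¬c ∧ d)):
            (¬c ∧ d): α-rule — add ¬c, d.
            × closes — contains both c and ¬c.
      branch 2.2 (add ¬c, ¬¬e):
        × closes — contains both c and ¬c.
4 branches closed, 2 open.
An open branch gives a countermodel: b=T, c=T, e=F, f=T (unmentioned atoms arbitrary); under it the original formula is false.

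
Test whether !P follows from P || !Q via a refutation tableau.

No

Initial set: {(P || !Q); !!P}.
(P || !Q): β-rule — branch into P  //  !Q.
  branch 1 (add P):
    ○ open, literals {P=1}.
  branch 2 (add !Q):
    ○ open, literals {P=1, Q=0}.
0 branches closed, 2 open.
An open branch gives a countermodel: P=1 (unmentioned atoms arbitrary); the premises hold there but the conclusion fails.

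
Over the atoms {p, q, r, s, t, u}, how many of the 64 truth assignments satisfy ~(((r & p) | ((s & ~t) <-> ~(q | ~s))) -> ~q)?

26

Initial set: {~(((r & p) | ((s & ~t) <-> ~(q | ~s))) -> ~q)}.
~(((r & p) | ((s & ~t) <-> ~(q | ~s))) -> ~q): α-rule — add ((r & p) | ((s & ~t) <-> ~(q | ~s))), ~~q.
((r & p) | ((s & ~t) <-> ~(q | ~s))): β-rule — branch into (r & p)  //  ((s & ~t) <-> ~(q | ~s)).
  branch 1 (add (r & p)):
    (r & p): α-rule — add r, p.
    ○ open, literals {p=true, q=true, r=true}.
  branch 2 (add ((s & ~t) <-> ~(q | ~s))):
    ((s & ~t) <-> ~(q | ~s)): β-rule — branch into (s & ~t), ~(q | ~s)  //  ~(s & ~t), ~~(q | ~s).
      branch 2.1 (add (s & ~t), ~(q | ~s)):
        (s & ~t): α-rule — add s, ~t.
        ~(q | ~s): α-rule — add ~q, ~~s.
        × closes — contains both q and ~q.
      branch 2.2 (add ~(s & ~t), ~~(q | ~s)):
        ~(s & ~t): β-rule — branch into ~s  //  ~~t.
          branch 2.2.1 (add ~s):
            ~~(q | ~s): β-rule — branch into q  //  ~s.
              branch 2.2.1.1 (add q):
                ○ open, literals {q=true, s=false}.
              branch 2.2.1.2 (add ~s):
                ○ open, literals {q=true, s=false}.
          branch 2.2.2 (add ~~t):
            ~~(q | ~s): β-rule — branch into q  //  ~s.
              branch 2.2.2.1 (add q):
                ○ open, literals {q=true, t=true}.
              branch 2.2.2.2 (add ~s):
                ○ open, literals {q=true, s=false, t=true}.
1 branch closed, 5 open.
Each open branch fixes some atoms; the unmentioned ones are free. Counting distinct full assignments: branch {p=true, q=true, r=true} (s, t, u) contributes 8 new; branch {q=true, s=false} (p, r, t, u) contributes 12 new; branch {q=true, s=false} (p, r, t, u) contributes 0 new; branch {q=true, t=true} (p, r, s, u) contributes 6 new; branch {q=true, s=false, t=true} (p, r, u) contributes 0 new. Total: 26.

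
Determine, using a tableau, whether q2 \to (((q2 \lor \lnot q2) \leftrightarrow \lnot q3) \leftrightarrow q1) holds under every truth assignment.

Assume the negation and expand:
Initial set: {\lnot (q2 \to (((q2 \lor \lnot q2) \leftrightarrow \lnot q3) \leftrightarrow q1))}.
\lnot (q2 \to (((q2 \lor \lnot q2) \leftrightarrow \lnot q3) \leftrightarrow q1)): α-rule — add q2, \lnot (((q2 \lor \lnot q2) \leftrightarrow \lnot q3) \leftrightarrow q1).
\lnot (((q2 \lor \lnot q2) \leftrightarrow \lnot q3) \leftrightarrow q1): β-rule — branch into ((q2 \lor \lnot q2) \leftrightarrow \lnot q3), \lnot q1  //  \lnot ((q2 \lor \lnot q2) \leftrightarrow \lnot q3), q1.
  branch 1 (add ((q2 \lor \lnot q2) \leftrightarrow \lnot q3), \lnot q1):
    ((q2 \lor \lnot q2) \leftrightarrow \lnot q3): β-rule — branch into (q2 \lor \lnot q2), \lnot q3  //  \lnot (q2 \lor \lnot q2), \lnot \lnot q3.
      branch 1.1 (add (q2 \lor \lnot q2), \lnot q3):
        (q2 \lor \lnot q2): β-rule — branch into q2  //  \lnot q2.
          branch 1.1.1 (add q2):
            ○ open, literals {q1=0, q2=1, q3=0}.
          branch 1.1.2 (add \lnot q2):
            × closes — contains both q2 and \lnot q2.
      branch 1.2 (add \lnot (q2 \lor \lnot q2), \lnot \lnot q3):
        \lnot (q2 \lor \lnot q2): α-rule — add \lnot q2, \lnot \lnot q2.
        × closes — contains both q2 and \lnot q2.
  branch 2 (add \lnot ((q2 \lor \lnot q2) \leftrightarrow \lnot q3), q1):
    \lnot ((q2 \lor \lnot q2) \leftrightarrow \lnot q3): β-rule — branch into (q2 \lor \lnot q2), \lnot \lnot q3  //  \lnot (q2 \lor \lnot q2), \lnot q3.
      branch 2.1 (add (q2 \lor \lnot q2), \lnot \lnot q3):
        (q2 \lor \lnot q2): β-rule — branch into q2  //  \lnot q2.
          branch 2.1.1 (add q2):
            ○ open, literals {q1=1, q2=1, q3=1}.
          branch 2.1.2 (add \lnot q2):
            × closes — contains both q2 and \lnot q2.
      branch 2.2 (add \lnot (q2 \lor \lnot q2), \lnot q3):
        \lnot (q2 \lor \lnot q2): α-rule — add \lnot q2, \lnot \lnot q2.
        × closes — contains both q2 and \lnot q2.
4 branches closed, 2 open.
An open branch gives a countermodel: q1=0, q2=1, q3=0 (unmentioned atoms arbitrary); under it the original formula is false.

Not valid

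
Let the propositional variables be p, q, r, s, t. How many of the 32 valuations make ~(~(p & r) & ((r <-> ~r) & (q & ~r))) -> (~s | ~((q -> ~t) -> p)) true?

22

Initial set: {(~(~(p & r) & ((r <-> ~r) & (q & ~r))) -> (~s | ~((q -> ~t) -> p)))}.
(~(~(p & r) & ((r <-> ~r) & (q & ~r))) -> (~s | ~((q -> ~t) -> p))): β-rule — branch into ~~(~(p & r) & ((r <-> ~r) & (q & ~r)))  //  (~s | ~((q -> ~t) -> p)).
  branch 1 (add ~~(~(p & r) & ((r <-> ~r) & (q & ~r)))):
    ~~(~(p & r) & ((r <-> ~r) & (q & ~r))): α-rule — add ~(p & r), ((r <-> ~r) & (q & ~r)).
    ((r <-> ~r) & (q & ~r)): α-rule — add (r <-> ~r), (q & ~r).
    (q & ~r): α-rule — add q, ~r.
    ~(p & r): β-rule — branch into ~p  //  ~r.
      branch 1.1 (add ~p):
        (r <-> ~r): β-rule — branch into r, ~r  //  ~r, ~~r.
          branch 1.1.1 (add r, ~r):
            × closes — contains both r and ~r.
          branch 1.1.2 (add ~r, ~~r):
            × closes — contains both r and ~r.
      branch 1.2 (add ~r):
        (r <-> ~r): β-rule — branch into r, ~r  //  ~r, ~~r.
          branch 1.2.1 (add r, ~r):
            × closes — contains both r and ~r.
          branch 1.2.2 (add ~r, ~~r):
            × closes — contains both r and ~r.
  branch 2 (add (~s | ~((q -> ~t) -> p))):
    (~s | ~((q -> ~t) -> p)): β-rule — branch into ~s  //  ~((q -> ~t) -> p).
      branch 2.1 (add ~s):
        ○ open, literals {s=F}.
      branch 2.2 (add ~((q -> ~t) -> p)):
        ~((q -> ~t) -> p): α-rule — add (q -> ~t), ~p.
        (q -> ~t): β-rule — branch into ~q  //  ~t.
          branch 2.2.1 (add ~q):
            ○ open, literals {p=F, q=F}.
          branch 2.2.2 (add ~t):
            ○ open, literals {p=F, t=F}.
4 branches closed, 3 open.
Each open branch fixes some atoms; the unmentioned ones are free. Counting distinct full assignments: branch {s=F} (p, q, r, t) contributes 16 new; branch {p=F, q=F} (r, s, t) contributes 4 new; branch {p=F, t=F} (q, r, s) contributes 2 new. Total: 22.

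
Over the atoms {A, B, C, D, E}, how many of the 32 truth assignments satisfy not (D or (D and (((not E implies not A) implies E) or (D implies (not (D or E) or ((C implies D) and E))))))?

Initial set: {T not (D or (D and (((not E implies not A) implies E) or (D implies (not (D or E) or ((C implies D) and E))))))}.
T not (D or (D and (((not E implies not A) implies E) or (D implies (not (D or E) or ((C implies D) and E)))))): α-rule — add F D, F (D and (((not E implies not A) implies E) or (D implies (not (D or E) or ((C implies D) and E))))).
F (D and (((not E implies not A) implies E) or (D implies (not (D or E) or ((C implies D) and E))))): β-rule — branch into F D  //  F (((not E implies not A) implies E) or (D implies (not (D or E) or ((C implies D) and E)))).
  branch 1 (add F D):
    ○ open, literals {D=0}.
  branch 2 (add F (((not E implies not A) implies E) or (D implies (not (D or E) or ((C implies D) and E))))):
    F (((not E implies not A) implies E) or (D implies (not (D or E) or ((C implies D) and E)))): α-rule — add F ((not E implies not A) implies E), F (D implies (not (D or E) or ((C implies D) and E))).
    F ((not E implies not A) implies E): α-rule — add T (not E implies not A), F E.
    F (D implies (not (D or E) or ((C implies D) and E))): α-rule — add T D, F (not (D or E) or ((C implies D) and E)).
    × closes — contains both D and not D.
1 branch closed, 1 open.
Each open branch fixes some atoms; the unmentioned ones are free. Counting distinct full assignments: branch {D=0} (A, B, C, E) contributes 16 new. Total: 16.

16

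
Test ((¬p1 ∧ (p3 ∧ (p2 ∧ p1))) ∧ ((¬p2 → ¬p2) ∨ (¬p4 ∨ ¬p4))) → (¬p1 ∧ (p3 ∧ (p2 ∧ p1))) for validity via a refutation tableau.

Valid

Assume the negation and expand:
Initial set: {F (((¬p1 ∧ (p3 ∧ (p2 ∧ p1))) ∧ ((¬p2 → ¬p2) ∨ (¬p4 ∨ ¬p4))) → (¬p1 ∧ (p3 ∧ (p2 ∧ p1))))}.
F (((¬p1 ∧ (p3 ∧ (p2 ∧ p1))) ∧ ((¬p2 → ¬p2) ∨ (¬p4 ∨ ¬p4))) → (¬p1 ∧ (p3 ∧ (p2 ∧ p1)))): α-rule — add T ((¬p1 ∧ (p3 ∧ (p2 ∧ p1))) ∧ ((¬p2 → ¬p2) ∨ (¬p4 ∨ ¬p4))), F (¬p1 ∧ (p3 ∧ (p2 ∧ p1))).
T ((¬p1 ∧ (p3 ∧ (p2 ∧ p1))) ∧ ((¬p2 → ¬p2) ∨ (¬p4 ∨ ¬p4))): α-rule — add T (¬p1 ∧ (p3 ∧ (p2 ∧ p1))), T ((¬p2 → ¬p2) ∨ (¬p4 ∨ ¬p4)).
T (¬p1 ∧ (p3 ∧ (p2 ∧ p1))): α-rule — add T ¬p1, T (p3 ∧ (p2 ∧ p1)).
T (p3 ∧ (p2 ∧ p1)): α-rule — add T p3, T (p2 ∧ p1).
T (p2 ∧ p1): α-rule — add T p2, T p1.
× closes — contains both p1 and ¬p1.
All 1 branch closes.
Every branch closed, so the negation is unsatisfiable and the formula is valid.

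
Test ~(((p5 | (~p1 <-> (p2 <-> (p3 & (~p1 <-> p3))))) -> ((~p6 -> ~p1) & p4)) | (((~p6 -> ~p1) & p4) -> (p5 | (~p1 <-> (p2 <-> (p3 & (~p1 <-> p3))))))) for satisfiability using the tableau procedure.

Initial set: {~(((p5 | (~p1 <-> (p2 <-> (p3 & (~p1 <-> p3))))) -> ((~p6 -> ~p1) & p4)) | (((~p6 -> ~p1) & p4) -> (p5 | (~p1 <-> (p2 <-> (p3 & (~p1 <-> p3)))))))}.
~(((p5 | (~p1 <-> (p2 <-> (p3 & (~p1 <-> p3))))) -> ((~p6 -> ~p1) & p4)) | (((~p6 -> ~p1) & p4) -> (p5 | (~p1 <-> (p2 <-> (p3 & (~p1 <-> p3))))))): α-rule — add ~((p5 | (~p1 <-> (p2 <-> (p3 & (~p1 <-> p3))))) -> ((~p6 -> ~p1) & p4)), ~(((~p6 -> ~p1) & p4) -> (p5 | (~p1 <-> (p2 <-> (p3 & (~p1 <-> p3)))))).
~((p5 | (~p1 <-> (p2 <-> (p3 & (~p1 <-> p3))))) -> ((~p6 -> ~p1) & p4)): α-rule — add (p5 | (~p1 <-> (p2 <-> (p3 & (~p1 <-> p3))))), ~((~p6 -> ~p1) & p4).
~(((~p6 -> ~p1) & p4) -> (p5 | (~p1 <-> (p2 <-> (p3 & (~p1 <-> p3)))))): α-rule — add ((~p6 -> ~p1) & p4), ~(p5 | (~p1 <-> (p2 <-> (p3 & (~p1 <-> p3))))).
((~p6 -> ~p1) & p4): α-rule — add (~p6 -> ~p1), p4.
~(p5 | (~p1 <-> (p2 <-> (p3 & (~p1 <-> p3))))): α-rule — add ~p5, ~(~p1 <-> (p2 <-> (p3 & (~p1 <-> p3)))).
(p5 | (~p1 <-> (p2 <-> (p3 & (~p1 <-> p3))))): β-rule — branch into p5  //  (~p1 <-> (p2 <-> (p3 & (~p1 <-> p3)))).
  branch 1 (add p5):
    × closes — contains both p5 and ~p5.
  branch 2 (add (~p1 <-> (p2 <-> (p3 & (~p1 <-> p3))))):
    ~((~p6 -> ~p1) & p4): β-rule — branch into ~(~p6 -> ~p1)  //  ~p4.
      branch 2.1 (add ~(~p6 -> ~p1)):
        ~(~p6 -> ~p1): α-rule — add ~p6, ~~p1.
        (~p6 -> ~p1): β-rule — branch into ~~p6  //  ~p1.
          branch 2.1.1 (add ~~p6):
            × closes — contains both p6 and ~p6.
          branch 2.1.2 (add ~p1):
            × closes — contains both p1 and ~p1.
      branch 2.2 (add ~p4):
        × closes — contains both p4 and ~p4.
All 4 branches close.
Every branch closed; the formula is unsatisfiable.

Unsatisfiable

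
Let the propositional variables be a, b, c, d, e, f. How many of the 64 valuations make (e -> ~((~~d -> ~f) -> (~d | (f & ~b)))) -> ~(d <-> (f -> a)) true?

40

Initial set: {T ((e -> ~((~~d -> ~f) -> (~d | (f & ~b)))) -> ~(d <-> (f -> a)))}.
T ((e -> ~((~~d -> ~f) -> (~d | (f & ~b)))) -> ~(d <-> (f -> a))): β-rule — branch into F (e -> ~((~~d -> ~f) -> (~d | (f & ~b))))  //  T ~(d <-> (f -> a)).
  branch 1 (add F (e -> ~((~~d -> ~f) -> (~d | (f & ~b))))):
    F (e -> ~((~~d -> ~f) -> (~d | (f & ~b)))): α-rule — add T e, F ~((~~d -> ~f) -> (~d | (f & ~b))).
    F ~((~~d -> ~f) -> (~d | (f & ~b))): β-rule — branch into F (~~d -> ~f)  //  T (~d | (f & ~b)).
      branch 1.1 (add F (~~d -> ~f)):
        F (~~d -> ~f): α-rule — add T ~~d, F ~f.
        T ~~d: drop double negation, giving T d.
        ○ open, literals {d=1, e=1, f=1}.
      branch 1.2 (add T (~d | (f & ~b))):
        T (~d | (f & ~b)): β-rule — branch into T ~d  //  T (f & ~b).
          branch 1.2.1 (add T ~d):
            ○ open, literals {d=0, e=1}.
          branch 1.2.2 (add T (f & ~b)):
            T (f & ~b): α-rule — add T f, T ~b.
            ○ open, literals {b=0, e=1, f=1}.
  branch 2 (add T ~(d <-> (f -> a))):
    T ~(d <-> (f -> a)): β-rule — branch into T d, F (f -> a)  //  F d, T (f -> a).
      branch 2.1 (add T d, F (f -> a)):
        F (f -> a): α-rule — add T f, F a.
        ○ open, literals {a=0, d=1, f=1}.
      branch 2.2 (add F d, T (f -> a)):
        T (f -> a): β-rule — branch into F f  //  T a.
          branch 2.2.1 (add F f):
            ○ open, literals {d=0, f=0}.
          branch 2.2.2 (add T a):
            ○ open, literals {a=1, d=0}.
0 branches closed, 6 open.
Each open branch fixes some atoms; the unmentioned ones are free. Counting distinct full assignments: branch {d=1, e=1, f=1} (a, b, c) contributes 8 new; branch {d=0, e=1} (a, b, c, f) contributes 16 new; branch {b=0, e=1, f=1} (a, c, d) contributes 0 new; branch {a=0, d=1, f=1} (b, c, e) contributes 4 new; branch {d=0, f=0} (a, b, c, e) contributes 8 new; branch {a=1, d=0} (b, c, e, f) contributes 4 new. Total: 40.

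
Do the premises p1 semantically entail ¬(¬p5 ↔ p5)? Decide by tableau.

Yes

Initial set: {p1; ¬¬(¬p5 ↔ p5)}.
¬¬(¬p5 ↔ p5): β-rule — branch into ¬p5, p5  //  ¬¬p5, ¬p5.
  branch 1 (add ¬p5, p5):
    × closes — contains both p5 and ¬p5.
  branch 2 (add ¬¬p5, ¬p5):
    × closes — contains both p5 and ¬p5.
All 2 branches close.
Every branch closed, so the premises entail the conclusion.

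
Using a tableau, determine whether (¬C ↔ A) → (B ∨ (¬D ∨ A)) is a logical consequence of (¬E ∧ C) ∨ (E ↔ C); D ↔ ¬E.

No

Initial set: {T ((¬E ∧ C) ∨ (E ↔ C)); T (D ↔ ¬E); F ((¬C ↔ A) → (B ∨ (¬D ∨ A)))}.
F ((¬C ↔ A) → (B ∨ (¬D ∨ A))): α-rule — add T (¬C ↔ A), F (B ∨ (¬D ∨ A)).
F (B ∨ (¬D ∨ A)): α-rule — add F B, F (¬D ∨ A).
F (¬D ∨ A): α-rule — add F ¬D, F A.
T ((¬E ∧ C) ∨ (E ↔ C)): β-rule — branch into T (¬E ∧ C)  //  T (E ↔ C).
  branch 1 (add T (¬E ∧ C)):
    T (¬E ∧ C): α-rule — add T ¬E, T C.
    T (D ↔ ¬E): β-rule — branch into T D, T ¬E  //  F D, F ¬E.
      branch 1.1 (add T D, T ¬E):
        T (¬C ↔ A): β-rule — branch into T ¬C, T A  //  F ¬C, F A.
          branch 1.1.1 (add T ¬C, T A):
            × closes — contains both C and ¬C.
          branch 1.1.2 (add F ¬C, F A):
            ○ open, literals {A=F, B=F, C=T, D=T, E=F}.
      branch 1.2 (add F D, F ¬E):
        × closes — contains both D and ¬D.
  branch 2 (add T (E ↔ C)):
    T (D ↔ ¬E): β-rule — branch into T D, T ¬E  //  F D, F ¬E.
      branch 2.1 (add T D, T ¬E):
        T (¬C ↔ A): β-rule — branch into T ¬C, T A  //  F ¬C, F A.
          branch 2.1.1 (add T ¬C, T A):
            × closes — contains both A and ¬A.
          branch 2.1.2 (add F ¬C, F A):
            T (E ↔ C): β-rule — branch into T E, T C  //  F E, F C.
              branch 2.1.2.1 (add T E, T C):
                × closes — contains both E and ¬E.
              branch 2.1.2.2 (add F E, F C):
                × closes — contains both C and ¬C.
      branch 2.2 (add F D, F ¬E):
        × closes — contains both D and ¬D.
6 branches closed, 1 open.
An open branch gives a countermodel: A=F, B=F, C=T, D=T, E=F (unmentioned atoms arbitrary); the premises hold there but the conclusion fails.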